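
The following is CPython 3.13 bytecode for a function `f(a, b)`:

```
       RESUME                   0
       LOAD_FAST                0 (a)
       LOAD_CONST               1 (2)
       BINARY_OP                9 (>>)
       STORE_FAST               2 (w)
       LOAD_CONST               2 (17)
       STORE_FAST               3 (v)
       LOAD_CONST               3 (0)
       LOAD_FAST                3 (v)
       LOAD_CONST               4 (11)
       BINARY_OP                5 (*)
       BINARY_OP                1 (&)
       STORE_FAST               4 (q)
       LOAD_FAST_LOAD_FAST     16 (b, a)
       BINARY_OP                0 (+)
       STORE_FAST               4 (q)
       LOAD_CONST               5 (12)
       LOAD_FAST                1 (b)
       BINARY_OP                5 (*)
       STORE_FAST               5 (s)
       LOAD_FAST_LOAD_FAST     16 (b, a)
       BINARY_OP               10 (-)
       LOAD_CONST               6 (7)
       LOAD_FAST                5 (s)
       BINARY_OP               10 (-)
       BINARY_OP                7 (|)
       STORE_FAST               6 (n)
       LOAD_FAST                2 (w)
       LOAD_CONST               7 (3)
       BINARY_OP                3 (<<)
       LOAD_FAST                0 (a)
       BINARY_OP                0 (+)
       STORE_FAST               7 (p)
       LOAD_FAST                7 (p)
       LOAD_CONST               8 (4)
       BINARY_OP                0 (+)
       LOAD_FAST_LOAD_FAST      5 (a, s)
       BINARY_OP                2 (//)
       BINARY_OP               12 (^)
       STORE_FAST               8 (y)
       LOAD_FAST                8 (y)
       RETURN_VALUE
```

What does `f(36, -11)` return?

LOAD_FAST a → push 36. Stack: [36]
LOAD_CONST → push 2. Stack: [36, 2]
BINARY_OP >> → 36 >> 2 = 9. Stack: [9]
STORE_FAST w → w=9. Stack: []
LOAD_CONST → push 17. Stack: [17]
STORE_FAST v → v=17. Stack: []
LOAD_CONST → push 0. Stack: [0]
LOAD_FAST v → push 17. Stack: [0, 17]
LOAD_CONST → push 11. Stack: [0, 17, 11]
BINARY_OP * → 17 * 11 = 187. Stack: [0, 187]
BINARY_OP & → 0 & 187 = 0. Stack: [0]
STORE_FAST q → q=0. Stack: []
LOAD_FAST_LOAD_FAST b,a → push -11,36. Stack: [-11, 36]
BINARY_OP + → -11 + 36 = 25. Stack: [25]
STORE_FAST q → q=25. Stack: []
LOAD_CONST → push 12. Stack: [12]
LOAD_FAST b → push -11. Stack: [12, -11]
BINARY_OP * → 12 * -11 = -132. Stack: [-132]
STORE_FAST s → s=-132. Stack: []
LOAD_FAST_LOAD_FAST b,a → push -11,36. Stack: [-11, 36]
BINARY_OP - → -11 - 36 = -47. Stack: [-47]
LOAD_CONST → push 7. Stack: [-47, 7]
LOAD_FAST s → push -132. Stack: [-47, 7, -132]
BINARY_OP - → 7 - -132 = 139. Stack: [-47, 139]
BINARY_OP | → -47 | 139 = -37. Stack: [-37]
STORE_FAST n → n=-37. Stack: []
LOAD_FAST w → push 9. Stack: [9]
LOAD_CONST → push 3. Stack: [9, 3]
BINARY_OP << → 9 << 3 = 72. Stack: [72]
LOAD_FAST a → push 36. Stack: [72, 36]
BINARY_OP + → 72 + 36 = 108. Stack: [108]
STORE_FAST p → p=108. Stack: []
LOAD_FAST p → push 108. Stack: [108]
LOAD_CONST → push 4. Stack: [108, 4]
BINARY_OP + → 108 + 4 = 112. Stack: [112]
LOAD_FAST_LOAD_FAST a,s → push 36,-132. Stack: [112, 36, -132]
BINARY_OP // → 36 // -132 = -1. Stack: [112, -1]
BINARY_OP ^ → 112 ^ -1 = -113. Stack: [-113]
STORE_FAST y → y=-113. Stack: []
LOAD_FAST y → push -113. Stack: [-113]
RETURN_VALUE → return -113.

-113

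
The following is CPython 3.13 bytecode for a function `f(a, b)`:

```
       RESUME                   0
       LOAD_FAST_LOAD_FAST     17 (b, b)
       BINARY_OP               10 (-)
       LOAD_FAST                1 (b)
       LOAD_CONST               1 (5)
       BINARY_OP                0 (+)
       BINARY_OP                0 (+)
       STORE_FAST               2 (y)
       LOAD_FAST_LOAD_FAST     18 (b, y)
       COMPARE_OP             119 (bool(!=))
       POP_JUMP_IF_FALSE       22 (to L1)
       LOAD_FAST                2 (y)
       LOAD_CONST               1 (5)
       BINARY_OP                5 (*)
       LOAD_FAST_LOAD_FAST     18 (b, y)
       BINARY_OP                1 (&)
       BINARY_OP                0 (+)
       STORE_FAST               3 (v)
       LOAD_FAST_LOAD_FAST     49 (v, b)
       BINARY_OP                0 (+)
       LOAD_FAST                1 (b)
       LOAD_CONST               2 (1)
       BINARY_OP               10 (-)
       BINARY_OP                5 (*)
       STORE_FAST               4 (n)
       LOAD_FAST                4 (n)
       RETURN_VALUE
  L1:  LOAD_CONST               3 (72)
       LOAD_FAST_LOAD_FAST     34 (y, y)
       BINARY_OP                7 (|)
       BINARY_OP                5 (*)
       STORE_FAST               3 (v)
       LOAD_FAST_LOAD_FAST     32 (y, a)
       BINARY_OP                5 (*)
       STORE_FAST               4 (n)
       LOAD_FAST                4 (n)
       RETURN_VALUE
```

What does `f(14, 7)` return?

LOAD_FAST_LOAD_FAST b,b → push 7,7. Stack: [7, 7]
BINARY_OP - → 7 - 7 = 0. Stack: [0]
LOAD_FAST b → push 7. Stack: [0, 7]
LOAD_CONST → push 5. Stack: [0, 7, 5]
BINARY_OP + → 7 + 5 = 12. Stack: [0, 12]
BINARY_OP + → 0 + 12 = 12. Stack: [12]
STORE_FAST y → y=12. Stack: []
LOAD_FAST_LOAD_FAST b,y → push 7,12. Stack: [7, 12]
COMPARE_OP bool(!=) → 7 vs 12 = True. Stack: [True]
POP_JUMP_IF_FALSE → pop True; no jump. Stack: []
LOAD_FAST y → push 12. Stack: [12]
LOAD_CONST → push 5. Stack: [12, 5]
BINARY_OP * → 12 * 5 = 60. Stack: [60]
LOAD_FAST_LOAD_FAST b,y → push 7,12. Stack: [60, 7, 12]
BINARY_OP & → 7 & 12 = 4. Stack: [60, 4]
BINARY_OP + → 60 + 4 = 64. Stack: [64]
STORE_FAST v → v=64. Stack: []
LOAD_FAST_LOAD_FAST v,b → push 64,7. Stack: [64, 7]
BINARY_OP + → 64 + 7 = 71. Stack: [71]
LOAD_FAST b → push 7. Stack: [71, 7]
LOAD_CONST → push 1. Stack: [71, 7, 1]
BINARY_OP - → 7 - 1 = 6. Stack: [71, 6]
BINARY_OP * → 71 * 6 = 426. Stack: [426]
STORE_FAST n → n=426. Stack: []
LOAD_FAST n → push 426. Stack: [426]
RETURN_VALUE → return 426.

426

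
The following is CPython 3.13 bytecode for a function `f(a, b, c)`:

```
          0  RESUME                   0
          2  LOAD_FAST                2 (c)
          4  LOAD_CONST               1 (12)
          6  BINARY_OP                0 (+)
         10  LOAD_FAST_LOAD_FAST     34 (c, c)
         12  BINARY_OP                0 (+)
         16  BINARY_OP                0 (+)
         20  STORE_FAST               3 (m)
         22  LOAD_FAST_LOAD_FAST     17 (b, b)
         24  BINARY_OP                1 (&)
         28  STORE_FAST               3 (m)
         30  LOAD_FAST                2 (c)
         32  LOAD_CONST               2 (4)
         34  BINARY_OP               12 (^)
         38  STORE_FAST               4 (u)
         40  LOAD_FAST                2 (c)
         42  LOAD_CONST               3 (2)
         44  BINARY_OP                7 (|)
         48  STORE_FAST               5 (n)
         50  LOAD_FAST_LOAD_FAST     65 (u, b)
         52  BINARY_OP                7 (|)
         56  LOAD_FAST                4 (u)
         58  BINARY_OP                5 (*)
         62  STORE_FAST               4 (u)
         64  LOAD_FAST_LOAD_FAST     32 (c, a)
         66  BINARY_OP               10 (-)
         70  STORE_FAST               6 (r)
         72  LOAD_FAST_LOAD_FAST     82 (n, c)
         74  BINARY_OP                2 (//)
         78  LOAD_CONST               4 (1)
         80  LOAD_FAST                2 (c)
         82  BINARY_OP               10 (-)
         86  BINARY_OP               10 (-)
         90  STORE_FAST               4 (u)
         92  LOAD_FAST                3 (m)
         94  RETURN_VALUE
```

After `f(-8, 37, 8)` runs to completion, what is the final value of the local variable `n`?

10

LOAD_FAST c → push 8. Stack: [8]
LOAD_CONST → push 12. Stack: [8, 12]
BINARY_OP + → 8 + 12 = 20. Stack: [20]
LOAD_FAST_LOAD_FAST c,c → push 8,8. Stack: [20, 8, 8]
BINARY_OP + → 8 + 8 = 16. Stack: [20, 16]
BINARY_OP + → 20 + 16 = 36. Stack: [36]
STORE_FAST m → m=36. Stack: []
LOAD_FAST_LOAD_FAST b,b → push 37,37. Stack: [37, 37]
BINARY_OP & → 37 & 37 = 37. Stack: [37]
STORE_FAST m → m=37. Stack: []
LOAD_FAST c → push 8. Stack: [8]
LOAD_CONST → push 4. Stack: [8, 4]
BINARY_OP ^ → 8 ^ 4 = 12. Stack: [12]
STORE_FAST u → u=12. Stack: []
LOAD_FAST c → push 8. Stack: [8]
LOAD_CONST → push 2. Stack: [8, 2]
BINARY_OP | → 8 | 2 = 10. Stack: [10]
STORE_FAST n → n=10. Stack: []
LOAD_FAST_LOAD_FAST u,b → push 12,37. Stack: [12, 37]
BINARY_OP | → 12 | 37 = 45. Stack: [45]
LOAD_FAST u → push 12. Stack: [45, 12]
BINARY_OP * → 45 * 12 = 540. Stack: [540]
STORE_FAST u → u=540. Stack: []
LOAD_FAST_LOAD_FAST c,a → push 8,-8. Stack: [8, -8]
BINARY_OP - → 8 - -8 = 16. Stack: [16]
STORE_FAST r → r=16. Stack: []
LOAD_FAST_LOAD_FAST n,c → push 10,8. Stack: [10, 8]
BINARY_OP // → 10 // 8 = 1. Stack: [1]
LOAD_CONST → push 1. Stack: [1, 1]
LOAD_FAST c → push 8. Stack: [1, 1, 8]
BINARY_OP - → 1 - 8 = -7. Stack: [1, -7]
BINARY_OP - → 1 - -7 = 8. Stack: [8]
STORE_FAST u → u=8. Stack: []
LOAD_FAST m → push 37. Stack: [37]
RETURN_VALUE → return 37.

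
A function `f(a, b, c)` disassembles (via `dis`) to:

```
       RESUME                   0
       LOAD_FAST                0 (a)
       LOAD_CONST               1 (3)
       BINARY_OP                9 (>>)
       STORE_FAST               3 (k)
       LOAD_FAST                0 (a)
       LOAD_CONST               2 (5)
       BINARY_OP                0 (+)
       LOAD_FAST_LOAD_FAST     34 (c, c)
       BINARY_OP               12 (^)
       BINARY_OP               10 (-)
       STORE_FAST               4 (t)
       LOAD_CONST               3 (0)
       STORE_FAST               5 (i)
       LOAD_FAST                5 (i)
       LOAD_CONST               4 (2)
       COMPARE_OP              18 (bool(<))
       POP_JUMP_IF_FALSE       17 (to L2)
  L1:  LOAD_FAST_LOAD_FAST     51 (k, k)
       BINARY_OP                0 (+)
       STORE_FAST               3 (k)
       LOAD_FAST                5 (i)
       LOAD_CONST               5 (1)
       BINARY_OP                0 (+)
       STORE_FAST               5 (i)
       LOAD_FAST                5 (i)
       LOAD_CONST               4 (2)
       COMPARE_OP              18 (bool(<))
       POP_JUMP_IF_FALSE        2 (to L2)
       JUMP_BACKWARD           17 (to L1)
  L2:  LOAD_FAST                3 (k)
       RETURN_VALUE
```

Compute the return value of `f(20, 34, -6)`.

LOAD_FAST a → push 20. Stack: [20]
LOAD_CONST → push 3. Stack: [20, 3]
BINARY_OP >> → 20 >> 3 = 2. Stack: [2]
STORE_FAST k → k=2. Stack: []
LOAD_FAST a → push 20. Stack: [20]
LOAD_CONST → push 5. Stack: [20, 5]
BINARY_OP + → 20 + 5 = 25. Stack: [25]
LOAD_FAST_LOAD_FAST c,c → push -6,-6. Stack: [25, -6, -6]
BINARY_OP ^ → -6 ^ -6 = 0. Stack: [25, 0]
BINARY_OP - → 25 - 0 = 25. Stack: [25]
STORE_FAST t → t=25. Stack: []
LOAD_CONST → push 0. Stack: [0]
STORE_FAST i → i=0. Stack: []
LOAD_FAST i → push 0. Stack: [0]
LOAD_CONST → push 2. Stack: [0, 2]
COMPARE_OP bool(<) → 0 vs 2 = True. Stack: [True]
POP_JUMP_IF_FALSE → pop True; no jump. Stack: []
LOAD_FAST_LOAD_FAST k,k → push 2,2. Stack: [2, 2]
BINARY_OP + → 2 + 2 = 4. Stack: [4]
STORE_FAST k → k=4. Stack: []
LOAD_FAST i → push 0. Stack: [0]
LOAD_CONST → push 1. Stack: [0, 1]
BINARY_OP + → 0 + 1 = 1. Stack: [1]
STORE_FAST i → i=1. Stack: []
LOAD_FAST i → push 1. Stack: [1]
LOAD_CONST → push 2. Stack: [1, 2]
COMPARE_OP bool(<) → 1 vs 2 = True. Stack: [True]
POP_JUMP_IF_FALSE → pop True; no jump. Stack: []
LOAD_FAST_LOAD_FAST k,k → push 4,4. Stack: [4, 4]
BINARY_OP + → 4 + 4 = 8. Stack: [8]
STORE_FAST k → k=8. Stack: []
LOAD_FAST i → push 1. Stack: [1]
LOAD_CONST → push 1. Stack: [1, 1]
BINARY_OP + → 1 + 1 = 2. Stack: [2]
STORE_FAST i → i=2. Stack: []
LOAD_FAST i → push 2. Stack: [2]
LOAD_CONST → push 2. Stack: [2, 2]
COMPARE_OP bool(<) → 2 vs 2 = False. Stack: [False]
POP_JUMP_IF_FALSE → pop False; jump. Stack: []
LOAD_FAST k → push 8. Stack: [8]
RETURN_VALUE → return 8.

8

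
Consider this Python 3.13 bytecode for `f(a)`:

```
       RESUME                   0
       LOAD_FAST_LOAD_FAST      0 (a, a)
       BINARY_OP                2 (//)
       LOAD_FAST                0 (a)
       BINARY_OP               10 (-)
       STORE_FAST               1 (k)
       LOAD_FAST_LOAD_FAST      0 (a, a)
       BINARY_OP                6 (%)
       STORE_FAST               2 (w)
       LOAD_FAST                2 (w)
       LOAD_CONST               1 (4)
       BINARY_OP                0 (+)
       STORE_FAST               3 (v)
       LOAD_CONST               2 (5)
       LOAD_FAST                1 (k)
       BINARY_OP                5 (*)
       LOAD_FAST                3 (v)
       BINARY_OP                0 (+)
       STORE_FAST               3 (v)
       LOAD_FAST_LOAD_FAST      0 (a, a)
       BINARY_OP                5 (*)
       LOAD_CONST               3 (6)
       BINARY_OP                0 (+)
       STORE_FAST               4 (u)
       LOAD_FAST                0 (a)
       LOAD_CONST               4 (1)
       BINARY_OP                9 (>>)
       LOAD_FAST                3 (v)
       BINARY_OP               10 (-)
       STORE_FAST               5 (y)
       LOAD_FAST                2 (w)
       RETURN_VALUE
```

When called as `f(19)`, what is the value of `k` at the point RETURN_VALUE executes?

LOAD_FAST_LOAD_FAST a,a → push 19,19. Stack: [19, 19]
BINARY_OP // → 19 // 19 = 1. Stack: [1]
LOAD_FAST a → push 19. Stack: [1, 19]
BINARY_OP - → 1 - 19 = -18. Stack: [-18]
STORE_FAST k → k=-18. Stack: []
LOAD_FAST_LOAD_FAST a,a → push 19,19. Stack: [19, 19]
BINARY_OP % → 19 % 19 = 0. Stack: [0]
STORE_FAST w → w=0. Stack: []
LOAD_FAST w → push 0. Stack: [0]
LOAD_CONST → push 4. Stack: [0, 4]
BINARY_OP + → 0 + 4 = 4. Stack: [4]
STORE_FAST v → v=4. Stack: []
LOAD_CONST → push 5. Stack: [5]
LOAD_FAST k → push -18. Stack: [5, -18]
BINARY_OP * → 5 * -18 = -90. Stack: [-90]
LOAD_FAST v → push 4. Stack: [-90, 4]
BINARY_OP + → -90 + 4 = -86. Stack: [-86]
STORE_FAST v → v=-86. Stack: []
LOAD_FAST_LOAD_FAST a,a → push 19,19. Stack: [19, 19]
BINARY_OP * → 19 * 19 = 361. Stack: [361]
LOAD_CONST → push 6. Stack: [361, 6]
BINARY_OP + → 361 + 6 = 367. Stack: [367]
STORE_FAST u → u=367. Stack: []
LOAD_FAST a → push 19. Stack: [19]
LOAD_CONST → push 1. Stack: [19, 1]
BINARY_OP >> → 19 >> 1 = 9. Stack: [9]
LOAD_FAST v → push -86. Stack: [9, -86]
BINARY_OP - → 9 - -86 = 95. Stack: [95]
STORE_FAST y → y=95. Stack: []
LOAD_FAST w → push 0. Stack: [0]
RETURN_VALUE → return 0.

-18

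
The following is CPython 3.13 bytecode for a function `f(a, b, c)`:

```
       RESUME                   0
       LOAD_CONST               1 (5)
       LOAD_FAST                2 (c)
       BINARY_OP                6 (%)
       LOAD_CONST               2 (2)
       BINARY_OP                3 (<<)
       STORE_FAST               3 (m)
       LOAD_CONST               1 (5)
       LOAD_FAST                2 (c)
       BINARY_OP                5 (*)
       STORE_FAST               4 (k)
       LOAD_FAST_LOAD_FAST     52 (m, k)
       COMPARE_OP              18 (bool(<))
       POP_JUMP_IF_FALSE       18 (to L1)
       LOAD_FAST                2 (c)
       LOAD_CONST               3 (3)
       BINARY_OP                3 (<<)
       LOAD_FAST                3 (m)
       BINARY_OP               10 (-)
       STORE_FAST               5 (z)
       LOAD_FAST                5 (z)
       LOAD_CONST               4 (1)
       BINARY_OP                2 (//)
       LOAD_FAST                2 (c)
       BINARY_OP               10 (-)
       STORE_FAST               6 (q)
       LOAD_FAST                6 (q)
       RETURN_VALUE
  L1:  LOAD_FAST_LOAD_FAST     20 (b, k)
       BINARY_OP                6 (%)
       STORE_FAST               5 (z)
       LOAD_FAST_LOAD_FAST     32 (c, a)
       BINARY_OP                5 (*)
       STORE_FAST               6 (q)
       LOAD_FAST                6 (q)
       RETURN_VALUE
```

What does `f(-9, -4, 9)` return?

LOAD_CONST → push 5. Stack: [5]
LOAD_FAST c → push 9. Stack: [5, 9]
BINARY_OP % → 5 % 9 = 5. Stack: [5]
LOAD_CONST → push 2. Stack: [5, 2]
BINARY_OP << → 5 << 2 = 20. Stack: [20]
STORE_FAST m → m=20. Stack: []
LOAD_CONST → push 5. Stack: [5]
LOAD_FAST c → push 9. Stack: [5, 9]
BINARY_OP * → 5 * 9 = 45. Stack: [45]
STORE_FAST k → k=45. Stack: []
LOAD_FAST_LOAD_FAST m,k → push 20,45. Stack: [20, 45]
COMPARE_OP bool(<) → 20 vs 45 = True. Stack: [True]
POP_JUMP_IF_FALSE → pop True; no jump. Stack: []
LOAD_FAST c → push 9. Stack: [9]
LOAD_CONST → push 3. Stack: [9, 3]
BINARY_OP << → 9 << 3 = 72. Stack: [72]
LOAD_FAST m → push 20. Stack: [72, 20]
BINARY_OP - → 72 - 20 = 52. Stack: [52]
STORE_FAST z → z=52. Stack: []
LOAD_FAST z → push 52. Stack: [52]
LOAD_CONST → push 1. Stack: [52, 1]
BINARY_OP // → 52 // 1 = 52. Stack: [52]
LOAD_FAST c → push 9. Stack: [52, 9]
BINARY_OP - → 52 - 9 = 43. Stack: [43]
STORE_FAST q → q=43. Stack: []
LOAD_FAST q → push 43. Stack: [43]
RETURN_VALUE → return 43.

43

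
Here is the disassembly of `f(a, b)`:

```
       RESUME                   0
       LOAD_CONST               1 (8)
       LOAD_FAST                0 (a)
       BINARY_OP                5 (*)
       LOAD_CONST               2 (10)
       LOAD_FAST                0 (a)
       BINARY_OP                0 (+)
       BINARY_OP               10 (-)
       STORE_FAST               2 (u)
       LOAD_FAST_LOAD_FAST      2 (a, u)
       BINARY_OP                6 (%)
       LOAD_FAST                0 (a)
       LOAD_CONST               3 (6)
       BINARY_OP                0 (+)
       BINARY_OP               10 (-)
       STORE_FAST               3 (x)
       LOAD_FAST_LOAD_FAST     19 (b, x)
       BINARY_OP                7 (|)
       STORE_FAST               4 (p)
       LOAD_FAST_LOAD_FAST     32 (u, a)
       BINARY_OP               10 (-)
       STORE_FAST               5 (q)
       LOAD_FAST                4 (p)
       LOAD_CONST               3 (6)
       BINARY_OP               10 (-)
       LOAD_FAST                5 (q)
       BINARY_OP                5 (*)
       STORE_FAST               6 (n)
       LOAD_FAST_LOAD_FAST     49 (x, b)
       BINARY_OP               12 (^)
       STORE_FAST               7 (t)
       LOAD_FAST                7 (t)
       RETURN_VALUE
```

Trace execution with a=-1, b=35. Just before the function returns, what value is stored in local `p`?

LOAD_CONST → push 8. Stack: [8]
LOAD_FAST a → push -1. Stack: [8, -1]
BINARY_OP * → 8 * -1 = -8. Stack: [-8]
LOAD_CONST → push 10. Stack: [-8, 10]
LOAD_FAST a → push -1. Stack: [-8, 10, -1]
BINARY_OP + → 10 + -1 = 9. Stack: [-8, 9]
BINARY_OP - → -8 - 9 = -17. Stack: [-17]
STORE_FAST u → u=-17. Stack: []
LOAD_FAST_LOAD_FAST a,u → push -1,-17. Stack: [-1, -17]
BINARY_OP % → -1 % -17 = -1. Stack: [-1]
LOAD_FAST a → push -1. Stack: [-1, -1]
LOAD_CONST → push 6. Stack: [-1, -1, 6]
BINARY_OP + → -1 + 6 = 5. Stack: [-1, 5]
BINARY_OP - → -1 - 5 = -6. Stack: [-6]
STORE_FAST x → x=-6. Stack: []
LOAD_FAST_LOAD_FAST b,x → push 35,-6. Stack: [35, -6]
BINARY_OP | → 35 | -6 = -5. Stack: [-5]
STORE_FAST p → p=-5. Stack: []
LOAD_FAST_LOAD_FAST u,a → push -17,-1. Stack: [-17, -1]
BINARY_OP - → -17 - -1 = -16. Stack: [-16]
STORE_FAST q → q=-16. Stack: []
LOAD_FAST p → push -5. Stack: [-5]
LOAD_CONST → push 6. Stack: [-5, 6]
BINARY_OP - → -5 - 6 = -11. Stack: [-11]
LOAD_FAST q → push -16. Stack: [-11, -16]
BINARY_OP * → -11 * -16 = 176. Stack: [176]
STORE_FAST n → n=176. Stack: []
LOAD_FAST_LOAD_FAST x,b → push -6,35. Stack: [-6, 35]
BINARY_OP ^ → -6 ^ 35 = -39. Stack: [-39]
STORE_FAST t → t=-39. Stack: []
LOAD_FAST t → push -39. Stack: [-39]
RETURN_VALUE → return -39.

-5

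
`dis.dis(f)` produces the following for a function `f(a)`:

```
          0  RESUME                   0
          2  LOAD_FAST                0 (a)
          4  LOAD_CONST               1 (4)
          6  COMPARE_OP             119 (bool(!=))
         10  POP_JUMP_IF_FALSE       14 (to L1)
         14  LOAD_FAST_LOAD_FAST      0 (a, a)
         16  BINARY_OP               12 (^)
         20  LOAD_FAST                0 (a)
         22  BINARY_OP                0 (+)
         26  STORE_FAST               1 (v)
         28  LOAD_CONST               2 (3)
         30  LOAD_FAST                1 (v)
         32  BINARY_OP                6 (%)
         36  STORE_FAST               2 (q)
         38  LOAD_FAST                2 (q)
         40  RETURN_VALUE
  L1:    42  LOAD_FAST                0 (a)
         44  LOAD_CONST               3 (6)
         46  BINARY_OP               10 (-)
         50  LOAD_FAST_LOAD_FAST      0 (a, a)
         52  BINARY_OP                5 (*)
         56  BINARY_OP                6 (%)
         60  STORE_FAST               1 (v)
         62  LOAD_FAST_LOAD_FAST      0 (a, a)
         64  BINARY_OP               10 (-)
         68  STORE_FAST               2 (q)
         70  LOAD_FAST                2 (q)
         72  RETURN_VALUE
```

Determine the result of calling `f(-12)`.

-9

LOAD_FAST a → push -12. Stack: [-12]
LOAD_CONST → push 4. Stack: [-12, 4]
COMPARE_OP bool(!=) → -12 vs 4 = True. Stack: [True]
POP_JUMP_IF_FALSE → pop True; no jump. Stack: []
LOAD_FAST_LOAD_FAST a,a → push -12,-12. Stack: [-12, -12]
BINARY_OP ^ → -12 ^ -12 = 0. Stack: [0]
LOAD_FAST a → push -12. Stack: [0, -12]
BINARY_OP + → 0 + -12 = -12. Stack: [-12]
STORE_FAST v → v=-12. Stack: []
LOAD_CONST → push 3. Stack: [3]
LOAD_FAST v → push -12. Stack: [3, -12]
BINARY_OP % → 3 % -12 = -9. Stack: [-9]
STORE_FAST q → q=-9. Stack: []
LOAD_FAST q → push -9. Stack: [-9]
RETURN_VALUE → return -9.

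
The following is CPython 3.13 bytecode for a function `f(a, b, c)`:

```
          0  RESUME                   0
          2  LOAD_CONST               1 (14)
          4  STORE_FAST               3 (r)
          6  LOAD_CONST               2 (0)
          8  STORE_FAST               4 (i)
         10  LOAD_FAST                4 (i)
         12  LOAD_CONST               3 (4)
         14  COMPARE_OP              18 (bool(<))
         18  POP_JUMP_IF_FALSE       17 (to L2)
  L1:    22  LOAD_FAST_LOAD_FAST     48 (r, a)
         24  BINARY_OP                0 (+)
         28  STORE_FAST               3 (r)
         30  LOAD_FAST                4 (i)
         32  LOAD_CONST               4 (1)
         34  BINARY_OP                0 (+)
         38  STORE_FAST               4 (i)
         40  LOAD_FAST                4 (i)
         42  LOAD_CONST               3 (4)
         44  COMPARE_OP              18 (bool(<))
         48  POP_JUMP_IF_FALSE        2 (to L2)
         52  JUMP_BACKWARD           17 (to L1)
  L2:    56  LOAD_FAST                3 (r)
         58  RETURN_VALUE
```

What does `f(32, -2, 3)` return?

142

LOAD_CONST → push 14. Stack: [14]
STORE_FAST r → r=14. Stack: []
LOAD_CONST → push 0. Stack: [0]
STORE_FAST i → i=0. Stack: []
LOAD_FAST i → push 0. Stack: [0]
LOAD_CONST → push 4. Stack: [0, 4]
COMPARE_OP bool(<) → 0 vs 4 = True. Stack: [True]
POP_JUMP_IF_FALSE → pop True; no jump. Stack: []
LOAD_FAST_LOAD_FAST r,a → push 14,32. Stack: [14, 32]
BINARY_OP + → 14 + 32 = 46. Stack: [46]
STORE_FAST r → r=46. Stack: []
LOAD_FAST i → push 0. Stack: [0]
LOAD_CONST → push 1. Stack: [0, 1]
BINARY_OP + → 0 + 1 = 1. Stack: [1]
STORE_FAST i → i=1. Stack: []
LOAD_FAST i → push 1. Stack: [1]
LOAD_CONST → push 4. Stack: [1, 4]
COMPARE_OP bool(<) → 1 vs 4 = True. Stack: [True]
POP_JUMP_IF_FALSE → pop True; no jump. Stack: []
LOAD_FAST_LOAD_FAST r,a → push 46,32. Stack: [46, 32]
BINARY_OP + → 46 + 32 = 78. Stack: [78]
STORE_FAST r → r=78. Stack: []
LOAD_FAST i → push 1. Stack: [1]
LOAD_CONST → push 1. Stack: [1, 1]
BINARY_OP + → 1 + 1 = 2. Stack: [2]
STORE_FAST i → i=2. Stack: []
LOAD_FAST i → push 2. Stack: [2]
LOAD_CONST → push 4. Stack: [2, 4]
COMPARE_OP bool(<) → 2 vs 4 = True. Stack: [True]
POP_JUMP_IF_FALSE → pop True; no jump. Stack: []
LOAD_FAST_LOAD_FAST r,a → push 78,32. Stack: [78, 32]
BINARY_OP + → 78 + 32 = 110. Stack: [110]
STORE_FAST r → r=110. Stack: []
LOAD_FAST i → push 2. Stack: [2]
LOAD_CONST → push 1. Stack: [2, 1]
BINARY_OP + → 2 + 1 = 3. Stack: [3]
STORE_FAST i → i=3. Stack: []
LOAD_FAST i → push 3. Stack: [3]
LOAD_CONST → push 4. Stack: [3, 4]
COMPARE_OP bool(<) → 3 vs 4 = True. Stack: [True]
POP_JUMP_IF_FALSE → pop True; no jump. Stack: []
LOAD_FAST_LOAD_FAST r,a → push 110,32. Stack: [110, 32]
BINARY_OP + → 110 + 32 = 142. Stack: [142]
STORE_FAST r → r=142. Stack: []
LOAD_FAST i → push 3. Stack: [3]
LOAD_CONST → push 1. Stack: [3, 1]
BINARY_OP + → 3 + 1 = 4. Stack: [4]
STORE_FAST i → i=4. Stack: []
LOAD_FAST i → push 4. Stack: [4]
LOAD_CONST → push 4. Stack: [4, 4]
COMPARE_OP bool(<) → 4 vs 4 = False. Stack: [False]
POP_JUMP_IF_FALSE → pop False; jump. Stack: []
LOAD_FAST r → push 142. Stack: [142]
RETURN_VALUE → return 142.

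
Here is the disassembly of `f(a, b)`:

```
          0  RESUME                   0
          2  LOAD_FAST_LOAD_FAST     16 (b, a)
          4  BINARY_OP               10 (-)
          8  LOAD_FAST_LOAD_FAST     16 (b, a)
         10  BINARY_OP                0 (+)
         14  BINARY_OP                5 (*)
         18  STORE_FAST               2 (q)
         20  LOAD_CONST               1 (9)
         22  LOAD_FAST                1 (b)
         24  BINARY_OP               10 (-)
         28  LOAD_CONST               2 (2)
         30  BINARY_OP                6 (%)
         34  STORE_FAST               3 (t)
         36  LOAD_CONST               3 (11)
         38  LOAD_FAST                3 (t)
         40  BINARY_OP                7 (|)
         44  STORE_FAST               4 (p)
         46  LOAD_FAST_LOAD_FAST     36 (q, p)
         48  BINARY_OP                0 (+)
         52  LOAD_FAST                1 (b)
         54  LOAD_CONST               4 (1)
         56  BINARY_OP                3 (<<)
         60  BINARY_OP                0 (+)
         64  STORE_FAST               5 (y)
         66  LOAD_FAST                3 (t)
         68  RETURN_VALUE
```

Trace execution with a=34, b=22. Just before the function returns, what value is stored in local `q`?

LOAD_FAST_LOAD_FAST b,a → push 22,34. Stack: [22, 34]
BINARY_OP - → 22 - 34 = -12. Stack: [-12]
LOAD_FAST_LOAD_FAST b,a → push 22,34. Stack: [-12, 22, 34]
BINARY_OP + → 22 + 34 = 56. Stack: [-12, 56]
BINARY_OP * → -12 * 56 = -672. Stack: [-672]
STORE_FAST q → q=-672. Stack: []
LOAD_CONST → push 9. Stack: [9]
LOAD_FAST b → push 22. Stack: [9, 22]
BINARY_OP - → 9 - 22 = -13. Stack: [-13]
LOAD_CONST → push 2. Stack: [-13, 2]
BINARY_OP % → -13 % 2 = 1. Stack: [1]
STORE_FAST t → t=1. Stack: []
LOAD_CONST → push 11. Stack: [11]
LOAD_FAST t → push 1. Stack: [11, 1]
BINARY_OP | → 11 | 1 = 11. Stack: [11]
STORE_FAST p → p=11. Stack: []
LOAD_FAST_LOAD_FAST q,p → push -672,11. Stack: [-672, 11]
BINARY_OP + → -672 + 11 = -661. Stack: [-661]
LOAD_FAST b → push 22. Stack: [-661, 22]
LOAD_CONST → push 1. Stack: [-661, 22, 1]
BINARY_OP << → 22 << 1 = 44. Stack: [-661, 44]
BINARY_OP + → -661 + 44 = -617. Stack: [-617]
STORE_FAST y → y=-617. Stack: []
LOAD_FAST t → push 1. Stack: [1]
RETURN_VALUE → return 1.

-672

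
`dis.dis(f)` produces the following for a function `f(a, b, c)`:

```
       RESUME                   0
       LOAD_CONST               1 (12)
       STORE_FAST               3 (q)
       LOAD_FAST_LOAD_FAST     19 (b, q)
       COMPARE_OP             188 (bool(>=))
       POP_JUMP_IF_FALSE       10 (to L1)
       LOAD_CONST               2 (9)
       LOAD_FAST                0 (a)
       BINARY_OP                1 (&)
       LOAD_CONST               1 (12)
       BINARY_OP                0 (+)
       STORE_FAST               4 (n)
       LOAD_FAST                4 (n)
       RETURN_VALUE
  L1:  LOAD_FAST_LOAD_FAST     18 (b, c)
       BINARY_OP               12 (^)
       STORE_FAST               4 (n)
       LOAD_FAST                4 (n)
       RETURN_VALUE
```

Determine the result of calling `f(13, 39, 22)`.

LOAD_CONST → push 12. Stack: [12]
STORE_FAST q → q=12. Stack: []
LOAD_FAST_LOAD_FAST b,q → push 39,12. Stack: [39, 12]
COMPARE_OP bool(>=) → 39 vs 12 = True. Stack: [True]
POP_JUMP_IF_FALSE → pop True; no jump. Stack: []
LOAD_CONST → push 9. Stack: [9]
LOAD_FAST a → push 13. Stack: [9, 13]
BINARY_OP & → 9 & 13 = 9. Stack: [9]
LOAD_CONST → push 12. Stack: [9, 12]
BINARY_OP + → 9 + 12 = 21. Stack: [21]
STORE_FAST n → n=21. Stack: []
LOAD_FAST n → push 21. Stack: [21]
RETURN_VALUE → return 21.

21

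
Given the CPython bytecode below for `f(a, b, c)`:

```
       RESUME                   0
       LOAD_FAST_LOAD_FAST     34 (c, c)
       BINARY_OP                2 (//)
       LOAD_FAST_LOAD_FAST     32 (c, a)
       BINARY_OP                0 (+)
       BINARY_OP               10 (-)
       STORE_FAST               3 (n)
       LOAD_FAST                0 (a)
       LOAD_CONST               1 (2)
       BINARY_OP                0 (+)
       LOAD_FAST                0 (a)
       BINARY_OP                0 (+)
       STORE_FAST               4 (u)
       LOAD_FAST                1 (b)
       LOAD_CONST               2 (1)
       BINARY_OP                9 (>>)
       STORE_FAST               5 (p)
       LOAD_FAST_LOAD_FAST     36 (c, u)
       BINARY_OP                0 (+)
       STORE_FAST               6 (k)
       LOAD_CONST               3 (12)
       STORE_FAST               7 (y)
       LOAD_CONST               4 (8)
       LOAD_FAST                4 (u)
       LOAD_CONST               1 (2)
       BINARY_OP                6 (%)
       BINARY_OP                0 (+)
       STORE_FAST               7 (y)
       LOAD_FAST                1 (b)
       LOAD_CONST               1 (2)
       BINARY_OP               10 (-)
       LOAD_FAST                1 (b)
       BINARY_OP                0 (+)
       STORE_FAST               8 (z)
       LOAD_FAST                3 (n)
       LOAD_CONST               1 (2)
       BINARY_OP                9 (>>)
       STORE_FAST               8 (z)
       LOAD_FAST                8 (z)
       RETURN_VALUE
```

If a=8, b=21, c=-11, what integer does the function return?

1

LOAD_FAST_LOAD_FAST c,c → push -11,-11. Stack: [-11, -11]
BINARY_OP // → -11 // -11 = 1. Stack: [1]
LOAD_FAST_LOAD_FAST c,a → push -11,8. Stack: [1, -11, 8]
BINARY_OP + → -11 + 8 = -3. Stack: [1, -3]
BINARY_OP - → 1 - -3 = 4. Stack: [4]
STORE_FAST n → n=4. Stack: []
LOAD_FAST a → push 8. Stack: [8]
LOAD_CONST → push 2. Stack: [8, 2]
BINARY_OP + → 8 + 2 = 10. Stack: [10]
LOAD_FAST a → push 8. Stack: [10, 8]
BINARY_OP + → 10 + 8 = 18. Stack: [18]
STORE_FAST u → u=18. Stack: []
LOAD_FAST b → push 21. Stack: [21]
LOAD_CONST → push 1. Stack: [21, 1]
BINARY_OP >> → 21 >> 1 = 10. Stack: [10]
STORE_FAST p → p=10. Stack: []
LOAD_FAST_LOAD_FAST c,u → push -11,18. Stack: [-11, 18]
BINARY_OP + → -11 + 18 = 7. Stack: [7]
STORE_FAST k → k=7. Stack: []
LOAD_CONST → push 12. Stack: [12]
STORE_FAST y → y=12. Stack: []
LOAD_CONST → push 8. Stack: [8]
LOAD_FAST u → push 18. Stack: [8, 18]
LOAD_CONST → push 2. Stack: [8, 18, 2]
BINARY_OP % → 18 % 2 = 0. Stack: [8, 0]
BINARY_OP + → 8 + 0 = 8. Stack: [8]
STORE_FAST y → y=8. Stack: []
LOAD_FAST b → push 21. Stack: [21]
LOAD_CONST → push 2. Stack: [21, 2]
BINARY_OP - → 21 - 2 = 19. Stack: [19]
LOAD_FAST b → push 21. Stack: [19, 21]
BINARY_OP + → 19 + 21 = 40. Stack: [40]
STORE_FAST z → z=40. Stack: []
LOAD_FAST n → push 4. Stack: [4]
LOAD_CONST → push 2. Stack: [4, 2]
BINARY_OP >> → 4 >> 2 = 1. Stack: [1]
STORE_FAST z → z=1. Stack: []
LOAD_FAST z → push 1. Stack: [1]
RETURN_VALUE → return 1.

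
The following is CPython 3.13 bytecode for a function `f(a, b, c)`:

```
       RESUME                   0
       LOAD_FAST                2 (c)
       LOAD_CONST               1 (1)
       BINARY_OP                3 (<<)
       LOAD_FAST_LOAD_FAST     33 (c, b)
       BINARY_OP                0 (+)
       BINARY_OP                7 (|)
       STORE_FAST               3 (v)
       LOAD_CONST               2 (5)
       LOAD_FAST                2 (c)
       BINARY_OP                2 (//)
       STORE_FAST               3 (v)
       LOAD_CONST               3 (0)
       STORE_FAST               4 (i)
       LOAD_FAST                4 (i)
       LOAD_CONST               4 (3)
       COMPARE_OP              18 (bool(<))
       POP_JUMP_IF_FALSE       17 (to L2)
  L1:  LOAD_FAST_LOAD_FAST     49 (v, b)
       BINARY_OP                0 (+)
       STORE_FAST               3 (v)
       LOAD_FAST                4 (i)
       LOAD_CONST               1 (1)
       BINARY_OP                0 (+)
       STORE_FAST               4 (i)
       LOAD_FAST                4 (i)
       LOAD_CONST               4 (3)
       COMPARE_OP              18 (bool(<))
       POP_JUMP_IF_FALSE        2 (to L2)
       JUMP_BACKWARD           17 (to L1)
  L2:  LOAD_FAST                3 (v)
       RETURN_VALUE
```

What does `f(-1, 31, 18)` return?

LOAD_FAST c → push 18. Stack: [18]
LOAD_CONST → push 1. Stack: [18, 1]
BINARY_OP << → 18 << 1 = 36. Stack: [36]
LOAD_FAST_LOAD_FAST c,b → push 18,31. Stack: [36, 18, 31]
BINARY_OP + → 18 + 31 = 49. Stack: [36, 49]
BINARY_OP | → 36 | 49 = 53. Stack: [53]
STORE_FAST v → v=53. Stack: []
LOAD_CONST → push 5. Stack: [5]
LOAD_FAST c → push 18. Stack: [5, 18]
BINARY_OP // → 5 // 18 = 0. Stack: [0]
STORE_FAST v → v=0. Stack: []
LOAD_CONST → push 0. Stack: [0]
STORE_FAST i → i=0. Stack: []
LOAD_FAST i → push 0. Stack: [0]
LOAD_CONST → push 3. Stack: [0, 3]
COMPARE_OP bool(<) → 0 vs 3 = True. Stack: [True]
POP_JUMP_IF_FALSE → pop True; no jump. Stack: []
LOAD_FAST_LOAD_FAST v,b → push 0,31. Stack: [0, 31]
BINARY_OP + → 0 + 31 = 31. Stack: [31]
STORE_FAST v → v=31. Stack: []
LOAD_FAST i → push 0. Stack: [0]
LOAD_CONST → push 1. Stack: [0, 1]
BINARY_OP + → 0 + 1 = 1. Stack: [1]
STORE_FAST i → i=1. Stack: []
LOAD_FAST i → push 1. Stack: [1]
LOAD_CONST → push 3. Stack: [1, 3]
COMPARE_OP bool(<) → 1 vs 3 = True. Stack: [True]
POP_JUMP_IF_FALSE → pop True; no jump. Stack: []
LOAD_FAST_LOAD_FAST v,b → push 31,31. Stack: [31, 31]
BINARY_OP + → 31 + 31 = 62. Stack: [62]
STORE_FAST v → v=62. Stack: []
LOAD_FAST i → push 1. Stack: [1]
LOAD_CONST → push 1. Stack: [1, 1]
BINARY_OP + → 1 + 1 = 2. Stack: [2]
STORE_FAST i → i=2. Stack: []
LOAD_FAST i → push 2. Stack: [2]
LOAD_CONST → push 3. Stack: [2, 3]
COMPARE_OP bool(<) → 2 vs 3 = True. Stack: [True]
POP_JUMP_IF_FALSE → pop True; no jump. Stack: []
LOAD_FAST_LOAD_FAST v,b → push 62,31. Stack: [62, 31]
BINARY_OP + → 62 + 31 = 93. Stack: [93]
STORE_FAST v → v=93. Stack: []
LOAD_FAST i → push 2. Stack: [2]
LOAD_CONST → push 1. Stack: [2, 1]
BINARY_OP + → 2 + 1 = 3. Stack: [3]
STORE_FAST i → i=3. Stack: []
LOAD_FAST i → push 3. Stack: [3]
LOAD_CONST → push 3. Stack: [3, 3]
COMPARE_OP bool(<) → 3 vs 3 = False. Stack: [False]
POP_JUMP_IF_FALSE → pop False; jump. Stack: []
LOAD_FAST v → push 93. Stack: [93]
RETURN_VALUE → return 93.

93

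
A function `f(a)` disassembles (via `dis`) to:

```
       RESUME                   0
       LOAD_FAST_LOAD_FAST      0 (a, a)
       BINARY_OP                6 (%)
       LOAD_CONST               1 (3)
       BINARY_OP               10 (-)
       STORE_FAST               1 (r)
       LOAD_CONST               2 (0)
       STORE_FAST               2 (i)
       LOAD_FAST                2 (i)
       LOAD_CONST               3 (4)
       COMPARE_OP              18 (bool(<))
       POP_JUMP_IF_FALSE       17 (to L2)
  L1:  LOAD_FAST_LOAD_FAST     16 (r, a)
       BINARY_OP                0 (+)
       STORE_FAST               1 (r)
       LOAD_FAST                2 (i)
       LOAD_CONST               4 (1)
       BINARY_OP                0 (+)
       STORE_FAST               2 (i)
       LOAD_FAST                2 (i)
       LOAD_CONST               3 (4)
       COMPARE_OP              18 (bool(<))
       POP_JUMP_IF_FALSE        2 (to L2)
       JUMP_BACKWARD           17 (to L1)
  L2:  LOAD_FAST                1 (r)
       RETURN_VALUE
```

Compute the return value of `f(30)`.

117

LOAD_FAST_LOAD_FAST a,a → push 30,30. Stack: [30, 30]
BINARY_OP % → 30 % 30 = 0. Stack: [0]
LOAD_CONST → push 3. Stack: [0, 3]
BINARY_OP - → 0 - 3 = -3. Stack: [-3]
STORE_FAST r → r=-3. Stack: []
LOAD_CONST → push 0. Stack: [0]
STORE_FAST i → i=0. Stack: []
LOAD_FAST i → push 0. Stack: [0]
LOAD_CONST → push 4. Stack: [0, 4]
COMPARE_OP bool(<) → 0 vs 4 = True. Stack: [True]
POP_JUMP_IF_FALSE → pop True; no jump. Stack: []
LOAD_FAST_LOAD_FAST r,a → push -3,30. Stack: [-3, 30]
BINARY_OP + → -3 + 30 = 27. Stack: [27]
STORE_FAST r → r=27. Stack: []
LOAD_FAST i → push 0. Stack: [0]
LOAD_CONST → push 1. Stack: [0, 1]
BINARY_OP + → 0 + 1 = 1. Stack: [1]
STORE_FAST i → i=1. Stack: []
LOAD_FAST i → push 1. Stack: [1]
LOAD_CONST → push 4. Stack: [1, 4]
COMPARE_OP bool(<) → 1 vs 4 = True. Stack: [True]
POP_JUMP_IF_FALSE → pop True; no jump. Stack: []
LOAD_FAST_LOAD_FAST r,a → push 27,30. Stack: [27, 30]
BINARY_OP + → 27 + 30 = 57. Stack: [57]
STORE_FAST r → r=57. Stack: []
LOAD_FAST i → push 1. Stack: [1]
LOAD_CONST → push 1. Stack: [1, 1]
BINARY_OP + → 1 + 1 = 2. Stack: [2]
STORE_FAST i → i=2. Stack: []
LOAD_FAST i → push 2. Stack: [2]
LOAD_CONST → push 4. Stack: [2, 4]
COMPARE_OP bool(<) → 2 vs 4 = True. Stack: [True]
POP_JUMP_IF_FALSE → pop True; no jump. Stack: []
LOAD_FAST_LOAD_FAST r,a → push 57,30. Stack: [57, 30]
BINARY_OP + → 57 + 30 = 87. Stack: [87]
STORE_FAST r → r=87. Stack: []
LOAD_FAST i → push 2. Stack: [2]
LOAD_CONST → push 1. Stack: [2, 1]
BINARY_OP + → 2 + 1 = 3. Stack: [3]
STORE_FAST i → i=3. Stack: []
LOAD_FAST i → push 3. Stack: [3]
LOAD_CONST → push 4. Stack: [3, 4]
COMPARE_OP bool(<) → 3 vs 4 = True. Stack: [True]
POP_JUMP_IF_FALSE → pop True; no jump. Stack: []
LOAD_FAST_LOAD_FAST r,a → push 87,30. Stack: [87, 30]
BINARY_OP + → 87 + 30 = 117. Stack: [117]
STORE_FAST r → r=117. Stack: []
LOAD_FAST i → push 3. Stack: [3]
LOAD_CONST → push 1. Stack: [3, 1]
BINARY_OP + → 3 + 1 = 4. Stack: [4]
STORE_FAST i → i=4. Stack: []
LOAD_FAST i → push 4. Stack: [4]
LOAD_CONST → push 4. Stack: [4, 4]
COMPARE_OP bool(<) → 4 vs 4 = False. Stack: [False]
POP_JUMP_IF_FALSE → pop False; jump. Stack: []
LOAD_FAST r → push 117. Stack: [117]
RETURN_VALUE → return 117.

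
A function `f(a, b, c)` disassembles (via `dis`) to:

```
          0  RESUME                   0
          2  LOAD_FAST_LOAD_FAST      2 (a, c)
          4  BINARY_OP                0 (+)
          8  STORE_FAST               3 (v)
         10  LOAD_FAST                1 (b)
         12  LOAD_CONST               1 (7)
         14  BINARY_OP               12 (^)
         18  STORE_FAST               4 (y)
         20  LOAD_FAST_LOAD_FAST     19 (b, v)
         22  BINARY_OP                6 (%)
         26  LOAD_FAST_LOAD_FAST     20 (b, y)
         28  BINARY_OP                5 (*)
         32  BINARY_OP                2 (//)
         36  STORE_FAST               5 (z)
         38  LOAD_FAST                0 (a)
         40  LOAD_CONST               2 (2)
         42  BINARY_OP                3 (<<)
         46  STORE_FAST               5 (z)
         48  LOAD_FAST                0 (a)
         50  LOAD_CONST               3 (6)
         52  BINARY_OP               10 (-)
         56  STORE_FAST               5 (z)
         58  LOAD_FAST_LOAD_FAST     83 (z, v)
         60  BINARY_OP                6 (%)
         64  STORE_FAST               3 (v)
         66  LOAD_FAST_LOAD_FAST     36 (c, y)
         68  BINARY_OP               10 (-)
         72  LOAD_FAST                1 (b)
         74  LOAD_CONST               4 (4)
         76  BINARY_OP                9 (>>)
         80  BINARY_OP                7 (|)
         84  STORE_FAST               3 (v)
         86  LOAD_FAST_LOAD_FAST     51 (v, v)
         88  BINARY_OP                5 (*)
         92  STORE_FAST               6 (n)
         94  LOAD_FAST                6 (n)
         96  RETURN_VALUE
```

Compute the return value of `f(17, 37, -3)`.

LOAD_FAST_LOAD_FAST a,c → push 17,-3. Stack: [17, -3]
BINARY_OP + → 17 + -3 = 14. Stack: [14]
STORE_FAST v → v=14. Stack: []
LOAD_FAST b → push 37. Stack: [37]
LOAD_CONST → push 7. Stack: [37, 7]
BINARY_OP ^ → 37 ^ 7 = 34. Stack: [34]
STORE_FAST y → y=34. Stack: []
LOAD_FAST_LOAD_FAST b,v → push 37,14. Stack: [37, 14]
BINARY_OP % → 37 % 14 = 9. Stack: [9]
LOAD_FAST_LOAD_FAST b,y → push 37,34. Stack: [9, 37, 34]
BINARY_OP * → 37 * 34 = 1258. Stack: [9, 1258]
BINARY_OP // → 9 // 1258 = 0. Stack: [0]
STORE_FAST z → z=0. Stack: []
LOAD_FAST a → push 17. Stack: [17]
LOAD_CONST → push 2. Stack: [17, 2]
BINARY_OP << → 17 << 2 = 68. Stack: [68]
STORE_FAST z → z=68. Stack: []
LOAD_FAST a → push 17. Stack: [17]
LOAD_CONST → push 6. Stack: [17, 6]
BINARY_OP - → 17 - 6 = 11. Stack: [11]
STORE_FAST z → z=11. Stack: []
LOAD_FAST_LOAD_FAST z,v → push 11,14. Stack: [11, 14]
BINARY_OP % → 11 % 14 = 11. Stack: [11]
STORE_FAST v → v=11. Stack: []
LOAD_FAST_LOAD_FAST c,y → push -3,34. Stack: [-3, 34]
BINARY_OP - → -3 - 34 = -37. Stack: [-37]
LOAD_FAST b → push 37. Stack: [-37, 37]
LOAD_CONST → push 4. Stack: [-37, 37, 4]
BINARY_OP >> → 37 >> 4 = 2. Stack: [-37, 2]
BINARY_OP | → -37 | 2 = -37. Stack: [-37]
STORE_FAST v → v=-37. Stack: []
LOAD_FAST_LOAD_FAST v,v → push -37,-37. Stack: [-37, -37]
BINARY_OP * → -37 * -37 = 1369. Stack: [1369]
STORE_FAST n → n=1369. Stack: []
LOAD_FAST n → push 1369. Stack: [1369]
RETURN_VALUE → return 1369.

1369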